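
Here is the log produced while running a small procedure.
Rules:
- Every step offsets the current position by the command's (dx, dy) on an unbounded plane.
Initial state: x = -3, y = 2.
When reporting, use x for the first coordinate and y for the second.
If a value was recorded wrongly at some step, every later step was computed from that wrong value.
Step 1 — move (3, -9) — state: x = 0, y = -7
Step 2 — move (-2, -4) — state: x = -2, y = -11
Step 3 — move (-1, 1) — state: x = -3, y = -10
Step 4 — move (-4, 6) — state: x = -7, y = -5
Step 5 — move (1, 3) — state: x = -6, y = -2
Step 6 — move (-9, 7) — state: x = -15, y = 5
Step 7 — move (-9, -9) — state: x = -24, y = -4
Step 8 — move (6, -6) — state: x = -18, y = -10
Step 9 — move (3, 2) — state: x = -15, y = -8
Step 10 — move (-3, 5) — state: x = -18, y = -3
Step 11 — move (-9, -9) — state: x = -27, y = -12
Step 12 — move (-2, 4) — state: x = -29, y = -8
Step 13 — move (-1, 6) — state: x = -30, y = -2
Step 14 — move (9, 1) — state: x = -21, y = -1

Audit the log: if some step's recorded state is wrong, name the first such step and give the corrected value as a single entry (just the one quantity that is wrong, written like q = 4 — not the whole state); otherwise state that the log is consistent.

step 1: x = -3 + (3) = 0, y = 2 + (-9) = -7 -> no discrepancy
step 2: x = 0 + (-2) = -2, y = -7 + (-4) = -11 -> agrees with the log
step 3: x = -2 + (-1) = -3, y = -11 + (1) = -10 -> verified
step 4: x = -3 + (-4) = -7, y = -10 + (6) = -4 -> the log disagrees here
Step 4 is the first one off; corrected, y = -4.

step 4, y = -4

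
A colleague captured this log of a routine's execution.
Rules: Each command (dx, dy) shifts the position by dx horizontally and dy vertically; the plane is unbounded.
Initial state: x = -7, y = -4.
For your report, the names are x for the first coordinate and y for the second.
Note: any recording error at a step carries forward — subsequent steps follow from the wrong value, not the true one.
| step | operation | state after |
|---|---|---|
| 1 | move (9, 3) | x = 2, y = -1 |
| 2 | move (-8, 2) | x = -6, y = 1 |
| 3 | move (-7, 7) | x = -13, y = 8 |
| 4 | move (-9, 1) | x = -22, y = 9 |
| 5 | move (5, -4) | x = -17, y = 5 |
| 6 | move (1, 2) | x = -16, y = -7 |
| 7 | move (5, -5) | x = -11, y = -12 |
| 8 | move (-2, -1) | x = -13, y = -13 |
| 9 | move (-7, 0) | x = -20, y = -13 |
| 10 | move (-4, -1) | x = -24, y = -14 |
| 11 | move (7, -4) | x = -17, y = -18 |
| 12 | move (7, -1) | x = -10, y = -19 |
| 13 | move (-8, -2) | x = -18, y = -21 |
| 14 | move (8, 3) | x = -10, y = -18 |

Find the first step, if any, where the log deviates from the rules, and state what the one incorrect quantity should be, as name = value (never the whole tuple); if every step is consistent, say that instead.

step 1: x = -7 + (9) = 2, y = -4 + (3) = -1 -> verified
step 2: x = 2 + (-8) = -6, y = -1 + (2) = 1 -> checks out
step 3: x = -6 + (-7) = -13, y = 1 + (7) = 8 -> verified
step 4: x = -13 + (-9) = -22, y = 8 + (1) = 9 -> verified
step 5: x = -22 + (5) = -17, y = 9 + (-4) = 5 -> in agreement
step 6: x = -17 + (1) = -16, y = 5 + (2) = 7 -> the entry is off here
So the first discrepancy is step 6, where the right value is y = 7.

step 6, y = 7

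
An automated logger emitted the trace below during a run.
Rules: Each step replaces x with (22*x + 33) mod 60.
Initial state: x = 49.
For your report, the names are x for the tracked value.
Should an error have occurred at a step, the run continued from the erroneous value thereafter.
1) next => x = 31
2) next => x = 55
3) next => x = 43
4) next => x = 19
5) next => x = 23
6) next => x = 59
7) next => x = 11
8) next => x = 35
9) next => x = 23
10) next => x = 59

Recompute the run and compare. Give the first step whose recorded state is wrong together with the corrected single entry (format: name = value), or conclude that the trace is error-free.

step 5, x = 31

1. x = (22*49 + 33) mod 60 = 31 (consistent with the trace)
2. x = (22*31 + 33) mod 60 = 55 (verified)
3. x = (22*55 + 33) mod 60 = 43 (verified)
4. x = (22*43 + 33) mod 60 = 19 (same as recorded)
5. x = (22*19 + 33) mod 60 = 31 (the trace has a different value)
The earliest wrong entry is at step 5: it should read x = 31.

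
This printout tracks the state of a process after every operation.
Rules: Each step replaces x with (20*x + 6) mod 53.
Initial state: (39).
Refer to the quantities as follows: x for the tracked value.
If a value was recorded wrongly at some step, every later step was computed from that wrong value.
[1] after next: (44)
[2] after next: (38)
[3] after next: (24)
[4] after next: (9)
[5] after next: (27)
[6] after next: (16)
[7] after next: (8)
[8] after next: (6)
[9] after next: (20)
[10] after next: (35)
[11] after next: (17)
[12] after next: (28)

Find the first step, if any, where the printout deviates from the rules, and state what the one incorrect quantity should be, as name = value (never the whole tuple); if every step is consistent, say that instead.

Step 1: x = (20*39 + 6) mod 53 = 44 — agrees with the printout.
Step 2: x = (20*44 + 6) mod 53 = 38 — consistent with the printout.
Step 3: x = (20*38 + 6) mod 53 = 24 — matches.
Step 4: x = (20*24 + 6) mod 53 = 9 — confirmed correct.
Step 5: x = (20*9 + 6) mod 53 = 27 — same as recorded.
Step 6: x = (20*27 + 6) mod 53 = 16 — verified.
Step 7: x = (20*16 + 6) mod 53 = 8 — same as recorded.
Step 8: x = (20*8 + 6) mod 53 = 7 — the entry is off here.
The earliest wrong entry is at step 8: it should read x = 7.

step 8, x = 7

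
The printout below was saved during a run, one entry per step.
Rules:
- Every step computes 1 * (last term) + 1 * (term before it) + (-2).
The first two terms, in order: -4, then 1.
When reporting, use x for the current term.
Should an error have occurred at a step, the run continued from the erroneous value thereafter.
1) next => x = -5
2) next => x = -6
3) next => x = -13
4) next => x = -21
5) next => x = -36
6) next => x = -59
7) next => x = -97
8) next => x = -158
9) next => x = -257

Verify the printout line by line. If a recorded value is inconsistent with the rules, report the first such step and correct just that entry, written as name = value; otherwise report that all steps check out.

Recomputing the run from the initial state:
step 1: x = -5
step 2: x = -6
step 3: x = -13
step 4: x = -21
step 5: x = -36
step 6: x = -59
step 7: x = -97
step 8: x = -158
step 9: x = -257
This matches the printout at every step.

no error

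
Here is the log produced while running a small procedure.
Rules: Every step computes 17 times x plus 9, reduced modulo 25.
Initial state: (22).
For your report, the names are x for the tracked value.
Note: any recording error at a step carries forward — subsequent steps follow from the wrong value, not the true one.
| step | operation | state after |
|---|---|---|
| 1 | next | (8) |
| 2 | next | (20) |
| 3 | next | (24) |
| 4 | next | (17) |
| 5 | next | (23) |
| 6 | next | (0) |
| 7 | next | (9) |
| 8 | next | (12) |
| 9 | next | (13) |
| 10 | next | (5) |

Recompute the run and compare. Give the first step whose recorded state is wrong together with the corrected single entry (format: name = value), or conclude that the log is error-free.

1. x = (17*22 + 9) mod 25 = 8 (agrees with the log)
2. x = (17*8 + 9) mod 25 = 20 (same as recorded)
3. x = (17*20 + 9) mod 25 = 24 (agrees with the log)
4. x = (17*24 + 9) mod 25 = 17 (verified)
5. x = (17*17 + 9) mod 25 = 23 (consistent with the log)
6. x = (17*23 + 9) mod 25 = 0 (checks out)
7. x = (17*0 + 9) mod 25 = 9 (checks out)
8. x = (17*9 + 9) mod 25 = 12 (same as recorded)
9. x = (17*12 + 9) mod 25 = 13 (exactly as logged)
10. x = (17*13 + 9) mod 25 = 5 (consistent with the log)
Every step is consistent.

no error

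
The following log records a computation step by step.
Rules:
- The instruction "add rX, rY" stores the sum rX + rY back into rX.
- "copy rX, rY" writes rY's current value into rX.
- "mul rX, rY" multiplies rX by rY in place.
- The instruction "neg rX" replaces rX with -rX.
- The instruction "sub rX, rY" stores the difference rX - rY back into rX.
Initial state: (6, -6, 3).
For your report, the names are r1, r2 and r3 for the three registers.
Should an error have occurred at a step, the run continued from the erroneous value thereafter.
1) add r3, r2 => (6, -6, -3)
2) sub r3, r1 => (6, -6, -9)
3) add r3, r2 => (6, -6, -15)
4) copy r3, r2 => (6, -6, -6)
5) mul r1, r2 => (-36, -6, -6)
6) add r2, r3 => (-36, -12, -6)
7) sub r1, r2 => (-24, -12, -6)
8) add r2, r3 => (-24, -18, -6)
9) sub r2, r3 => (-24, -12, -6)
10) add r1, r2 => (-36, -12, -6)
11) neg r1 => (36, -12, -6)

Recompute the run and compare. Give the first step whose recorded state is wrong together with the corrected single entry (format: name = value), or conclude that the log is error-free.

Recomputing the run from the initial state:
step 1: r1 = 6, r2 = -6, r3 = -3
step 2: r1 = 6, r2 = -6, r3 = -9
step 3: r1 = 6, r2 = -6, r3 = -15
step 4: r1 = 6, r2 = -6, r3 = -6
step 5: r1 = -36, r2 = -6, r3 = -6
step 6: r1 = -36, r2 = -12, r3 = -6
step 7: r1 = -24, r2 = -12, r3 = -6
step 8: r1 = -24, r2 = -18, r3 = -6
step 9: r1 = -24, r2 = -12, r3 = -6
step 10: r1 = -36, r2 = -12, r3 = -6
step 11: r1 = 36, r2 = -12, r3 = -6
This matches the log at every step.

no error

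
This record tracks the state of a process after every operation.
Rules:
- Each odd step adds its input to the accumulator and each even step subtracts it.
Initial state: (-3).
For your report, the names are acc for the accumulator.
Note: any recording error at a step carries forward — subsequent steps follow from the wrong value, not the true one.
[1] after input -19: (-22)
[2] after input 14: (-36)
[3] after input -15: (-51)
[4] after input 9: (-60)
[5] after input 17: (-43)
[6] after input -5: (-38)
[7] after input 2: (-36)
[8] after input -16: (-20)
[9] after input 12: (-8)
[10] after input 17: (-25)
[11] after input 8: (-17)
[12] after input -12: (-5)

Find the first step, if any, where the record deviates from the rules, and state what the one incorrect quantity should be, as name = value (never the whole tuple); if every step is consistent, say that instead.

no error

step 1: acc = -3 + -19 = -22 -> same as recorded
step 2: acc = -22 - 14 = -36 -> agrees with the record
step 3: acc = -36 + -15 = -51 -> no discrepancy
step 4: acc = -51 - 9 = -60 -> verified
step 5: acc = -60 + 17 = -43 -> exactly as logged
step 6: acc = -43 - -5 = -38 -> consistent with the record
step 7: acc = -38 + 2 = -36 -> verified
step 8: acc = -36 - -16 = -20 -> matches
step 9: acc = -20 + 12 = -8 -> exactly as logged
step 10: acc = -8 - 17 = -25 -> exactly as logged
step 11: acc = -25 + 8 = -17 -> confirmed correct
step 12: acc = -17 - -12 = -5 -> exactly as logged
The whole run recomputes cleanly — no discrepancies.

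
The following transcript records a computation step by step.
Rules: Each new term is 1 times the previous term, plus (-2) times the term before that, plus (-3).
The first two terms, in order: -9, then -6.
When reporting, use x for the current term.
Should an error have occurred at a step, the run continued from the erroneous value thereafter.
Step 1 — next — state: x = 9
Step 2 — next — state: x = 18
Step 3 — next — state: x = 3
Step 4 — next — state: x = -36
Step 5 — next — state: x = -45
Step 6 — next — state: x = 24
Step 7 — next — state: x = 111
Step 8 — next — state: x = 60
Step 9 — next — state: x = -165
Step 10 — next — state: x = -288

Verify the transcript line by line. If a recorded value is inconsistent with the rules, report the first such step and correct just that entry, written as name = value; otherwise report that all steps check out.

step 3, x = -3

step 1: x = 1*(-6) + (-2)*(-9) + (-3) = 9 -> verified
step 2: x = 1*(9) + (-2)*(-6) + (-3) = 18 -> no discrepancy
step 3: x = 1*(18) + (-2)*(9) + (-3) = -3 -> not what was recorded
That makes step 3 the first incorrect line — x = -3 is what it should show.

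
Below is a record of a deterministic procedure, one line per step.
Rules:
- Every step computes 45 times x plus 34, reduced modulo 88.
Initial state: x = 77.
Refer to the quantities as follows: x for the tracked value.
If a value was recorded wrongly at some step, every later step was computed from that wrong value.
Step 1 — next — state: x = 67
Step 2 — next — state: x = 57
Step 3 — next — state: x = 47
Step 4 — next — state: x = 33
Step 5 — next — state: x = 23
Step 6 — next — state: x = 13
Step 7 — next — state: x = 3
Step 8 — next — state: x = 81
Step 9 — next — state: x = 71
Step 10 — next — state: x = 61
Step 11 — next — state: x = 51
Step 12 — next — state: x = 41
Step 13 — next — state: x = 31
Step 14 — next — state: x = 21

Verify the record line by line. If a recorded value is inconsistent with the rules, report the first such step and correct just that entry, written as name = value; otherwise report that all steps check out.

step 4, x = 37

Recomputing the run from the initial state:
step 1: x = 67
step 2: x = 57
step 3: x = 47
step 4: x = 37
step 5: x = 27
step 6: x = 17
step 7: x = 7
step 8: x = 85
step 9: x = 75
step 10: x = 65
step 11: x = 55
step 12: x = 45
step 13: x = 35
step 14: x = 25
The first disagreement with the record is at step 4, where the value should be x = 37.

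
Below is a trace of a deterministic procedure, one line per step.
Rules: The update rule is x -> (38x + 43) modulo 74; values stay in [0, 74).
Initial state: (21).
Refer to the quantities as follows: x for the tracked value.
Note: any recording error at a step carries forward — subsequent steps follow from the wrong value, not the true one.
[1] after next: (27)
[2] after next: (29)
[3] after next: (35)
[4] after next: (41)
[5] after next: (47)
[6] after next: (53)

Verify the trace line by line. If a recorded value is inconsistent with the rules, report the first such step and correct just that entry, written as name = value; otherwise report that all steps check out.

1. x = (38*21 + 43) mod 74 = 27 (agrees with the trace)
2. x = (38*27 + 43) mod 74 = 33 (the trace has a different value)
So the first discrepancy is step 2, where the right value is x = 33.

step 2, x = 33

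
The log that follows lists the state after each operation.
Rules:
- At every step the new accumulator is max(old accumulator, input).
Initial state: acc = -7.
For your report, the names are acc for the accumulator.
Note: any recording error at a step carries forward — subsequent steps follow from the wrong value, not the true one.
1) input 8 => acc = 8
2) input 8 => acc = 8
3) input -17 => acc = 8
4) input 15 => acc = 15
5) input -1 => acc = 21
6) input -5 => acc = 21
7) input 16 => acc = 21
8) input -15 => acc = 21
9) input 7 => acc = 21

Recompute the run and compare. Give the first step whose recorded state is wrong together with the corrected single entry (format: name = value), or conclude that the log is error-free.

Step 1: acc = max(-7, 8) = 8 — confirmed correct.
Step 2: acc = max(8, 8) = 8 — exactly as logged.
Step 3: acc = max(8, -17) = 8 — consistent with the log.
Step 4: acc = max(8, 15) = 15 — no discrepancy.
Step 5: acc = max(15, -1) = 15 — the log disagrees here.
So the first discrepancy is step 5, where the right value is acc = 15.

step 5, acc = 15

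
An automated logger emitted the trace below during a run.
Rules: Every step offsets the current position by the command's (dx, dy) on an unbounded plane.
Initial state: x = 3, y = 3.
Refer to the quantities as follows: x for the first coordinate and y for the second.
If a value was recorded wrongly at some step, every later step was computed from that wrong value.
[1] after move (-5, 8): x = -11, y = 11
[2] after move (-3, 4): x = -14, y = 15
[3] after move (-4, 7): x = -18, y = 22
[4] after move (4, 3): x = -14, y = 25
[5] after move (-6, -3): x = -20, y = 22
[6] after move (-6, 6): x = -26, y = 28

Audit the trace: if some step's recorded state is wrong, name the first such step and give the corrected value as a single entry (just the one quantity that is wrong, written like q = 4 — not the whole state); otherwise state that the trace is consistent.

1. x = 3 + (-5) = -2, y = 3 + (8) = 11 (this is not what the trace shows)
That makes step 1 the first incorrect line — x = -2 is what it should show.

step 1, x = -2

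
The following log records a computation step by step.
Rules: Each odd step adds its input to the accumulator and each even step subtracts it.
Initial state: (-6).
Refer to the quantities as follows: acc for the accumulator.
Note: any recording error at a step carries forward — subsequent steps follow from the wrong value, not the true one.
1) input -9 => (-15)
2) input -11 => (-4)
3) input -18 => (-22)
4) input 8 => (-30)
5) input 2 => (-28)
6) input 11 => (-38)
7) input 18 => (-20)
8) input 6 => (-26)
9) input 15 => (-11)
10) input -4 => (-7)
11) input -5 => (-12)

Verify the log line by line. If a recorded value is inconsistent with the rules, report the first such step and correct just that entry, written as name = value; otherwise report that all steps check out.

Recomputing the run from the initial state:
step 1: acc = -15
step 2: acc = -4
step 3: acc = -22
step 4: acc = -30
step 5: acc = -28
step 6: acc = -39
step 7: acc = -21
step 8: acc = -27
step 9: acc = -12
step 10: acc = -8
step 11: acc = -13
The first disagreement with the log is at step 6, where the value should be acc = -39.

step 6, acc = -39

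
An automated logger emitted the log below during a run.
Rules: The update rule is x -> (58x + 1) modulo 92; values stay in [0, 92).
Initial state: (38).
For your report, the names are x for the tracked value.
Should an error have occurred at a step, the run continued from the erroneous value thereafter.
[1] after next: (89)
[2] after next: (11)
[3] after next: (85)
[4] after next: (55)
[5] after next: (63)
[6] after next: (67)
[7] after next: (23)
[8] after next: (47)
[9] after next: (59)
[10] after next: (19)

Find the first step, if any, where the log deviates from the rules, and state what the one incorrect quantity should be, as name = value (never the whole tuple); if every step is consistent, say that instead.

step 3, x = 87

1. x = (58*38 + 1) mod 92 = 89 (same as recorded)
2. x = (58*89 + 1) mod 92 = 11 (agrees with the log)
3. x = (58*11 + 1) mod 92 = 87 (the log disagrees here)
The audit stops at step 3: the recorded entry is wrong and should be x = 87.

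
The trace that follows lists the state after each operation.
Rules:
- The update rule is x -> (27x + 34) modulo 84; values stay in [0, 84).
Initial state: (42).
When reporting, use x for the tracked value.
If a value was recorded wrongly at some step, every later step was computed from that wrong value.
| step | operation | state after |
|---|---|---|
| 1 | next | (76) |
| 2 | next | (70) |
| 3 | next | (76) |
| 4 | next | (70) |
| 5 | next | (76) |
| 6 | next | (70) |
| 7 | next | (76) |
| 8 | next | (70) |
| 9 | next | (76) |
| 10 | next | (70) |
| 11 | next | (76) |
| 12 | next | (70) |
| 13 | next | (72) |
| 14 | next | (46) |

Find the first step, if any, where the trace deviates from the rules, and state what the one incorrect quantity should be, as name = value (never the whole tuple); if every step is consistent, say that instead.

1. x = (27*42 + 34) mod 84 = 76 (agrees with the trace)
2. x = (27*76 + 34) mod 84 = 70 (in agreement)
3. x = (27*70 + 34) mod 84 = 76 (confirmed correct)
4. x = (27*76 + 34) mod 84 = 70 (same as recorded)
5. x = (27*70 + 34) mod 84 = 76 (in agreement)
6. x = (27*76 + 34) mod 84 = 70 (no discrepancy)
7. x = (27*70 + 34) mod 84 = 76 (consistent with the trace)
8. x = (27*76 + 34) mod 84 = 70 (matches)
9. x = (27*70 + 34) mod 84 = 76 (consistent with the trace)
10. x = (27*76 + 34) mod 84 = 70 (confirmed correct)
11. x = (27*70 + 34) mod 84 = 76 (exactly as logged)
12. x = (27*76 + 34) mod 84 = 70 (in agreement)
13. x = (27*70 + 34) mod 84 = 76 (the recorded entry deviates here)
The audit stops at step 13: the recorded entry is wrong and should be x = 76.

step 13, x = 76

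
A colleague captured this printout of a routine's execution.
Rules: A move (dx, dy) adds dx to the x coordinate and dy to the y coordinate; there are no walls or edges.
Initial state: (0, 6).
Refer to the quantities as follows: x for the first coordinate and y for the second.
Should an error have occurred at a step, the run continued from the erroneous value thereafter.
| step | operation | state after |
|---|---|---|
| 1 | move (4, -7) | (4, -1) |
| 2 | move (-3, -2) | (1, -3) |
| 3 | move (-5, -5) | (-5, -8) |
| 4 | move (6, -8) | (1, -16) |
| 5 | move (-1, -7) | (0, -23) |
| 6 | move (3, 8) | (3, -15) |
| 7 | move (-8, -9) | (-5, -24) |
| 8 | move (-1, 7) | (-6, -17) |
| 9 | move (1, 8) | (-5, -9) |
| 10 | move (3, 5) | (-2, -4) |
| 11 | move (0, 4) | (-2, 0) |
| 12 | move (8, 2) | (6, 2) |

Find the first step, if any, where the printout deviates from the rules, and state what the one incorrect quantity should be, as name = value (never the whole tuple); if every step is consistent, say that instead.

step 1: x = 0 + (4) = 4, y = 6 + (-7) = -1 -> agrees with the printout
step 2: x = 4 + (-3) = 1, y = -1 + (-2) = -3 -> confirmed correct
step 3: x = 1 + (-5) = -4, y = -3 + (-5) = -8 -> this is not what the printout shows
First incorrect step: 3; the correct value is x = -4.

step 3, x = -4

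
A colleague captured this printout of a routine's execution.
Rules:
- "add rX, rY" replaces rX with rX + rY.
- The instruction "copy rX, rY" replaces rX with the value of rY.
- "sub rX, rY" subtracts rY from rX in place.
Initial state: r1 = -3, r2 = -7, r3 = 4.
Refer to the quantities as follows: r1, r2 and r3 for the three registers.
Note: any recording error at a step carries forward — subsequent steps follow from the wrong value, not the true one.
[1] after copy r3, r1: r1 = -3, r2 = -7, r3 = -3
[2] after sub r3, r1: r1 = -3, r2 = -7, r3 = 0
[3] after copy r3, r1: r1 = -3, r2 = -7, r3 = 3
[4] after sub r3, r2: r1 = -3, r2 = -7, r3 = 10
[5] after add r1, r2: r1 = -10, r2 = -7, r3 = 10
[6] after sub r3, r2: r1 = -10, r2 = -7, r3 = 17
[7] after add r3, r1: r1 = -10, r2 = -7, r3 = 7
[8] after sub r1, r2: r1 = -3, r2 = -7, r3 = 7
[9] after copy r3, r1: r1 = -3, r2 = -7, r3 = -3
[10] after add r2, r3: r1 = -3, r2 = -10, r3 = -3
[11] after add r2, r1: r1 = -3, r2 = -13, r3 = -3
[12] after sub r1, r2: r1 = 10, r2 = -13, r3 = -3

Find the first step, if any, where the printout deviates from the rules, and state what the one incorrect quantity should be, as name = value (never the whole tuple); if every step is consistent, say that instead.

step 3, r3 = -3

step 1: r3 = -3 -> consistent with the printout
step 2: r3 = -3 - -3 = 0 -> consistent with the printout
step 3: r3 = -3 -> the entry is off here
First deviation found at step 3; the corrected entry is r3 = -3.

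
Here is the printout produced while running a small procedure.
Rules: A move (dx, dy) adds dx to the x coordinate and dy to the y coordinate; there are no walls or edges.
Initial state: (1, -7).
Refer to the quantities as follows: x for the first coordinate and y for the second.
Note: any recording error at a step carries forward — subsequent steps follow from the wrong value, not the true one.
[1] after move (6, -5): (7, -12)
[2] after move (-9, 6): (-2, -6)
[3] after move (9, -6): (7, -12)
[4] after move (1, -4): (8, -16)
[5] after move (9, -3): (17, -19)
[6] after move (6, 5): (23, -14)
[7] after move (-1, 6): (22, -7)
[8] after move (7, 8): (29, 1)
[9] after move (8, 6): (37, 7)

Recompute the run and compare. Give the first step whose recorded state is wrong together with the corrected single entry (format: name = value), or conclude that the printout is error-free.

step 1: x = 1 + (6) = 7, y = -7 + (-5) = -12 -> agrees with the printout
step 2: x = 7 + (-9) = -2, y = -12 + (6) = -6 -> same as recorded
step 3: x = -2 + (9) = 7, y = -6 + (-6) = -12 -> agrees with the printout
step 4: x = 7 + (1) = 8, y = -12 + (-4) = -16 -> exactly as logged
step 5: x = 8 + (9) = 17, y = -16 + (-3) = -19 -> confirmed correct
step 6: x = 17 + (6) = 23, y = -19 + (5) = -14 -> checks out
step 7: x = 23 + (-1) = 22, y = -14 + (6) = -8 -> this is not what the printout shows
First deviation found at step 7; the corrected entry is y = -8.

step 7, y = -8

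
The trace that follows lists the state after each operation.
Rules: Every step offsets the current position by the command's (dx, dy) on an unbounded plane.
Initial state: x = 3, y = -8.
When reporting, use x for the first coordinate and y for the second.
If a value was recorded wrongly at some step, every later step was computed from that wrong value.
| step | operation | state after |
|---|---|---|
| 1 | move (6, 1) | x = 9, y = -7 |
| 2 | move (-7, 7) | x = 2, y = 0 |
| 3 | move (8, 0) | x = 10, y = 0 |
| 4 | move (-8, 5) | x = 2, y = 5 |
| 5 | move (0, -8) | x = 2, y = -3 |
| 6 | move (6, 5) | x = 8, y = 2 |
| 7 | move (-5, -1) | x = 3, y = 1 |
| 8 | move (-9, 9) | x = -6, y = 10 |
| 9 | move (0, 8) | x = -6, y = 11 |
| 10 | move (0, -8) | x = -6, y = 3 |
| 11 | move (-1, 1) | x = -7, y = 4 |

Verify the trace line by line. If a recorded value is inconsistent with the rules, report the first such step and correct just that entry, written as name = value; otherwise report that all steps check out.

step 9, y = 18

step 1: x = 3 + (6) = 9, y = -8 + (1) = -7 -> verified
step 2: x = 9 + (-7) = 2, y = -7 + (7) = 0 -> in agreement
step 3: x = 2 + (8) = 10, y = 0 + (0) = 0 -> agrees with the trace
step 4: x = 10 + (-8) = 2, y = 0 + (5) = 5 -> matches
step 5: x = 2 + (0) = 2, y = 5 + (-8) = -3 -> matches
step 6: x = 2 + (6) = 8, y = -3 + (5) = 2 -> no discrepancy
step 7: x = 8 + (-5) = 3, y = 2 + (-1) = 1 -> consistent with the trace
step 8: x = 3 + (-9) = -6, y = 1 + (9) = 10 -> matches
step 9: x = -6 + (0) = -6, y = 10 + (8) = 18 -> the trace has a different value
The earliest wrong entry is at step 9: it should read y = 18.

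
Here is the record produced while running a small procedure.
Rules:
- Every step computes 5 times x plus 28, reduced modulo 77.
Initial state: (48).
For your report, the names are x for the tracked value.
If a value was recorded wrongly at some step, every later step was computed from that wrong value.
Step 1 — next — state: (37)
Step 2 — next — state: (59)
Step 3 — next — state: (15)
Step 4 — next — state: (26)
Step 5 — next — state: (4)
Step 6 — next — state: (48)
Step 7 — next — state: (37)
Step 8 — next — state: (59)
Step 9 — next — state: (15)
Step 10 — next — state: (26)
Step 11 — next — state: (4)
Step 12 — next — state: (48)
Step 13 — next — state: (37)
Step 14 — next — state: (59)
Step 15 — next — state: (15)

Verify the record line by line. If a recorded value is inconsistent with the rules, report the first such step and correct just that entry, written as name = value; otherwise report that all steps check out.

no error

1. x = (5*48 + 28) mod 77 = 37 (checks out)
2. x = (5*37 + 28) mod 77 = 59 (matches)
3. x = (5*59 + 28) mod 77 = 15 (verified)
4. x = (5*15 + 28) mod 77 = 26 (checks out)
5. x = (5*26 + 28) mod 77 = 4 (checks out)
6. x = (5*4 + 28) mod 77 = 48 (consistent with the record)
7. x = (5*48 + 28) mod 77 = 37 (matches)
8. x = (5*37 + 28) mod 77 = 59 (consistent with the record)
9. x = (5*59 + 28) mod 77 = 15 (verified)
10. x = (5*15 + 28) mod 77 = 26 (same as recorded)
11. x = (5*26 + 28) mod 77 = 4 (confirmed correct)
12. x = (5*4 + 28) mod 77 = 48 (in agreement)
13. x = (5*48 + 28) mod 77 = 37 (exactly as logged)
14. x = (5*37 + 28) mod 77 = 59 (confirmed correct)
15. x = (5*59 + 28) mod 77 = 15 (confirmed correct)
The recomputation confirms every line.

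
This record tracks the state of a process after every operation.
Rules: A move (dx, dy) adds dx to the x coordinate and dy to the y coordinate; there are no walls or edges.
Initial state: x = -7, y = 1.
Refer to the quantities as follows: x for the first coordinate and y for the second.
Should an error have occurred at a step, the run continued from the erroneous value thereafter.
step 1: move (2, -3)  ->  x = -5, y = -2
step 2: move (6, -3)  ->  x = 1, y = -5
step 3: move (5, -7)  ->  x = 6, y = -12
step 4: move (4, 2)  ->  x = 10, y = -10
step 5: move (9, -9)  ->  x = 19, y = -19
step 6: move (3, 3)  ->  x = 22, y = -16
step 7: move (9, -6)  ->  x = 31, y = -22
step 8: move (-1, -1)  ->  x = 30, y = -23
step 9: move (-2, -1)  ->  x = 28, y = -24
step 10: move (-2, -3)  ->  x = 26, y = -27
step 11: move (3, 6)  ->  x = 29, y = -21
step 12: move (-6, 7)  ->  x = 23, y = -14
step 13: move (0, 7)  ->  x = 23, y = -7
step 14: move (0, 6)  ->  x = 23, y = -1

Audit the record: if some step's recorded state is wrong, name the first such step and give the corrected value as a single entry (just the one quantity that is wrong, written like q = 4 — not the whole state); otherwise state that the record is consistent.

no error

Step 1: x = -7 + (2) = -5, y = 1 + (-3) = -2 — matches.
Step 2: x = -5 + (6) = 1, y = -2 + (-3) = -5 — same as recorded.
Step 3: x = 1 + (5) = 6, y = -5 + (-7) = -12 — in agreement.
Step 4: x = 6 + (4) = 10, y = -12 + (2) = -10 — confirmed correct.
Step 5: x = 10 + (9) = 19, y = -10 + (-9) = -19 — checks out.
Step 6: x = 19 + (3) = 22, y = -19 + (3) = -16 — no discrepancy.
Step 7: x = 22 + (9) = 31, y = -16 + (-6) = -22 — consistent with the record.
Step 8: x = 31 + (-1) = 30, y = -22 + (-1) = -23 — consistent with the record.
Step 9: x = 30 + (-2) = 28, y = -23 + (-1) = -24 — verified.
Step 10: x = 28 + (-2) = 26, y = -24 + (-3) = -27 — matches.
Step 11: x = 26 + (3) = 29, y = -27 + (6) = -21 — checks out.
Step 12: x = 29 + (-6) = 23, y = -21 + (7) = -14 — verified.
Step 13: x = 23 + (0) = 23, y = -14 + (7) = -7 — agrees with the record.
Step 14: x = 23 + (0) = 23, y = -7 + (6) = -1 — confirmed correct.
The whole run recomputes cleanly — no discrepancies.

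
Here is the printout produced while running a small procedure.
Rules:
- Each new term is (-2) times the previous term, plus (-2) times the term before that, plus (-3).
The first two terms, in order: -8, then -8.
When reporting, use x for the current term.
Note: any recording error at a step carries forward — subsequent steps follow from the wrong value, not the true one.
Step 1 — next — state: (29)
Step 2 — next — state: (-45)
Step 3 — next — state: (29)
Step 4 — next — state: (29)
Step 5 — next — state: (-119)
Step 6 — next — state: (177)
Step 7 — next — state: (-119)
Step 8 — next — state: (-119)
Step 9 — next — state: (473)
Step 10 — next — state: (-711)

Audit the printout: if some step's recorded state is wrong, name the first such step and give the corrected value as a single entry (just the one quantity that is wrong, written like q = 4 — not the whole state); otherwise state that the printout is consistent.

no error

Step 1: x = -2*(-8) + (-2)*(-8) + (-3) = 29 — same as recorded.
Step 2: x = -2*(29) + (-2)*(-8) + (-3) = -45 — no discrepancy.
Step 3: x = -2*(-45) + (-2)*(29) + (-3) = 29 — agrees with the printout.
Step 4: x = -2*(29) + (-2)*(-45) + (-3) = 29 — consistent with the printout.
Step 5: x = -2*(29) + (-2)*(29) + (-3) = -119 — consistent with the printout.
Step 6: x = -2*(-119) + (-2)*(29) + (-3) = 177 — confirmed correct.
Step 7: x = -2*(177) + (-2)*(-119) + (-3) = -119 — same as recorded.
Step 8: x = -2*(-119) + (-2)*(177) + (-3) = -119 — consistent with the printout.
Step 9: x = -2*(-119) + (-2)*(-119) + (-3) = 473 — agrees with the printout.
Step 10: x = -2*(473) + (-2)*(-119) + (-3) = -711 — no discrepancy.
Nothing is out of place; the run is error-free.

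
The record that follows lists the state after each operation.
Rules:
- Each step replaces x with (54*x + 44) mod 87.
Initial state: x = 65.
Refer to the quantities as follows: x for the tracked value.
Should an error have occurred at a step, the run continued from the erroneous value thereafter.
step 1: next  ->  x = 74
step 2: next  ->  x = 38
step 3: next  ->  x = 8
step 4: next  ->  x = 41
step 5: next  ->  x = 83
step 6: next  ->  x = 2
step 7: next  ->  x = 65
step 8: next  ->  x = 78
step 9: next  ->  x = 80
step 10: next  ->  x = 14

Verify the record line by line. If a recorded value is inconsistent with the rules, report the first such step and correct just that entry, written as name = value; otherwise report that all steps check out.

1. x = (54*65 + 44) mod 87 = 74 (agrees with the record)
2. x = (54*74 + 44) mod 87 = 38 (same as recorded)
3. x = (54*38 + 44) mod 87 = 8 (in agreement)
4. x = (54*8 + 44) mod 87 = 41 (in agreement)
5. x = (54*41 + 44) mod 87 = 83 (no discrepancy)
6. x = (54*83 + 44) mod 87 = 2 (confirmed correct)
7. x = (54*2 + 44) mod 87 = 65 (verified)
8. x = (54*65 + 44) mod 87 = 74 (the entry is off here)
The audit stops at step 8: the recorded entry is wrong and should be x = 74.

step 8, x = 74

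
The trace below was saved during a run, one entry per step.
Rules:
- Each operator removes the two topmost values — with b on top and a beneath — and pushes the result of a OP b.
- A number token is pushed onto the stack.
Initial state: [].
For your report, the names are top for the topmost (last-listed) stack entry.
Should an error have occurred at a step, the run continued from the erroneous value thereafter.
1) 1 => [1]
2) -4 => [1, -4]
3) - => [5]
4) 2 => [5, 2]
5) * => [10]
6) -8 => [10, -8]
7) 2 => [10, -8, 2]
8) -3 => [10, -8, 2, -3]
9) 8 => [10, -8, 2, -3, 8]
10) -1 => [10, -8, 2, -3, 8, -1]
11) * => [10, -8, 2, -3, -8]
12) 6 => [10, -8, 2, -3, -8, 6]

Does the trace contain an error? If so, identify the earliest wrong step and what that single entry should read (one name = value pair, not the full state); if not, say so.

no error

1. push 1: top = 1 (exactly as logged)
2. push -4: top = -4 (checks out)
3. 1 - -4 = 5 (agrees with the trace)
4. push 2: top = 2 (confirmed correct)
5. 5 * 2 = 10 (same as recorded)
6. push -8: top = -8 (matches)
7. push 2: top = 2 (in agreement)
8. push -3: top = -3 (in agreement)
9. push 8: top = 8 (confirmed correct)
10. push -1: top = -1 (no discrepancy)
11. 8 * -1 = -8 (exactly as logged)
12. push 6: top = 6 (matches)
The recomputation confirms every line.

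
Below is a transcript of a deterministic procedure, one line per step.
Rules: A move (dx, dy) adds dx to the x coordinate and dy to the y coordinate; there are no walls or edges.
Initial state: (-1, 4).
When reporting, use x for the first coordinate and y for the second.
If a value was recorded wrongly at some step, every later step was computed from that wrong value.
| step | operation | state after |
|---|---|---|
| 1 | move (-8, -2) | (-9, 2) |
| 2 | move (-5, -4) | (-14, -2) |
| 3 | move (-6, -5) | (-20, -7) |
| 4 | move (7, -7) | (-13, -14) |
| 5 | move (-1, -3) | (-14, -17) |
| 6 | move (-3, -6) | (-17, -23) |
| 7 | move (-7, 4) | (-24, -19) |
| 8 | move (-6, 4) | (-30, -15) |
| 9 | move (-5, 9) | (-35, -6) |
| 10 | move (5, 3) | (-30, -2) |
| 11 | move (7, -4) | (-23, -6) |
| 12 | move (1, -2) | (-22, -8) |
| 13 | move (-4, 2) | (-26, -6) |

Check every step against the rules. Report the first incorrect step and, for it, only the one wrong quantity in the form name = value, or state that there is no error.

step 10, y = -3

Step 1: x = -1 + (-8) = -9, y = 4 + (-2) = 2 — in agreement.
Step 2: x = -9 + (-5) = -14, y = 2 + (-4) = -2 — confirmed correct.
Step 3: x = -14 + (-6) = -20, y = -2 + (-5) = -7 — in agreement.
Step 4: x = -20 + (7) = -13, y = -7 + (-7) = -14 — same as recorded.
Step 5: x = -13 + (-1) = -14, y = -14 + (-3) = -17 — consistent with the transcript.
Step 6: x = -14 + (-3) = -17, y = -17 + (-6) = -23 — agrees with the transcript.
Step 7: x = -17 + (-7) = -24, y = -23 + (4) = -19 — checks out.
Step 8: x = -24 + (-6) = -30, y = -19 + (4) = -15 — verified.
Step 9: x = -30 + (-5) = -35, y = -15 + (9) = -6 — consistent with the transcript.
Step 10: x = -35 + (5) = -30, y = -6 + (3) = -3 — this is not what the transcript shows.
Step 10 is the first one off; corrected, y = -3.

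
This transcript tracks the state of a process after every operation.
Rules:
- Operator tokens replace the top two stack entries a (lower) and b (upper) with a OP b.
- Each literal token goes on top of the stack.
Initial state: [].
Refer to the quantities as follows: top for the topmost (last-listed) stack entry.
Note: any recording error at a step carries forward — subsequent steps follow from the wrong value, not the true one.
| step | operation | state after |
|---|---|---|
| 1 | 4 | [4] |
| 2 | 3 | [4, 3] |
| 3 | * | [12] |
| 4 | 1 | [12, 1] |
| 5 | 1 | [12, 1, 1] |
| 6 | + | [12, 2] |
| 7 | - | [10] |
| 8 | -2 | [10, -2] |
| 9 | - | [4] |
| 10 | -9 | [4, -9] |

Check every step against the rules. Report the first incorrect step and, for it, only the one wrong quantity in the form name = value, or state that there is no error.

step 9, top = 12

Step 1: push 4: top = 4 — verified.
Step 2: push 3: top = 3 — in agreement.
Step 3: 4 * 3 = 12 — checks out.
Step 4: push 1: top = 1 — matches.
Step 5: push 1: top = 1 — in agreement.
Step 6: 1 + 1 = 2 — verified.
Step 7: 12 - 2 = 10 — same as recorded.
Step 8: push -2: top = -2 — same as recorded.
Step 9: 10 - -2 = 12 — not what was recorded.
That makes step 9 the first incorrect line — top = 12 is what it should show.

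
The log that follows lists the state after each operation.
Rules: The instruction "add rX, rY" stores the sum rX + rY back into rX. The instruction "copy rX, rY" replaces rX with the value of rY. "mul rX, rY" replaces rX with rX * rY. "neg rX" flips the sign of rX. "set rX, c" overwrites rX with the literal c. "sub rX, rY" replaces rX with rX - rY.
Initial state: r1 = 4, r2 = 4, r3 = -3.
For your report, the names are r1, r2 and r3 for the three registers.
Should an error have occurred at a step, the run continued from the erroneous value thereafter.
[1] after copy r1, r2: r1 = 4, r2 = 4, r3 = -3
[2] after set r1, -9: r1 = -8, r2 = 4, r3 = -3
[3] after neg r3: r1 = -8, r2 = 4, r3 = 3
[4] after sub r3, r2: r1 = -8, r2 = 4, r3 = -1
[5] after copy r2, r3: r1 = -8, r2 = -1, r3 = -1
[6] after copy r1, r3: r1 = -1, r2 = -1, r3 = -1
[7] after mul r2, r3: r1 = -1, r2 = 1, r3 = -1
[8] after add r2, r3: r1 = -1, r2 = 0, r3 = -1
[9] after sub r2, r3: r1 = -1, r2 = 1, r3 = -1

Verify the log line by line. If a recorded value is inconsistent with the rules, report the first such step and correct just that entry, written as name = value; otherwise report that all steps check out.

Recomputing the run from the initial state:
step 1: r1 = 4, r2 = 4, r3 = -3
step 2: r1 = -9, r2 = 4, r3 = -3
step 3: r1 = -9, r2 = 4, r3 = 3
step 4: r1 = -9, r2 = 4, r3 = -1
step 5: r1 = -9, r2 = -1, r3 = -1
step 6: r1 = -1, r2 = -1, r3 = -1
step 7: r1 = -1, r2 = 1, r3 = -1
step 8: r1 = -1, r2 = 0, r3 = -1
step 9: r1 = -1, r2 = 1, r3 = -1
The first disagreement with the log is at step 2, where the value should be r1 = -9.

step 2, r1 = -9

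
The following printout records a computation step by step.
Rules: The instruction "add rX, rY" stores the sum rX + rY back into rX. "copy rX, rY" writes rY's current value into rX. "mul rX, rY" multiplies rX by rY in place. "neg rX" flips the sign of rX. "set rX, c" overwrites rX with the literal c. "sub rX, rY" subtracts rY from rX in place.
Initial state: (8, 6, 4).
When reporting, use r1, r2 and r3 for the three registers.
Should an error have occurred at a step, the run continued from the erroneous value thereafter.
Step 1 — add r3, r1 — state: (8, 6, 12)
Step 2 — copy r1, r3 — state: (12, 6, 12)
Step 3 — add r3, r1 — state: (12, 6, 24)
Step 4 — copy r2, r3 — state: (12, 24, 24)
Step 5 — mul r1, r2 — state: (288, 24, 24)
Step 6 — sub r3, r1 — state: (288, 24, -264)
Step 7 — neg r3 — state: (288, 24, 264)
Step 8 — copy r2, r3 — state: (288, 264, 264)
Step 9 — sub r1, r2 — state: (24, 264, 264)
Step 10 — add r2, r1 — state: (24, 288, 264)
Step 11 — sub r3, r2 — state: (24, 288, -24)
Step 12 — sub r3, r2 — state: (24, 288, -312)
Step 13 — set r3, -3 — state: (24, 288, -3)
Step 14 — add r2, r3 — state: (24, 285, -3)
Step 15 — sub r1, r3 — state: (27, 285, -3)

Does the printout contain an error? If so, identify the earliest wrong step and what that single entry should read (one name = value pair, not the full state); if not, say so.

no error

Step 1: r3 = 4 + 8 = 12 — agrees with the printout.
Step 2: r1 = 12 — confirmed correct.
Step 3: r3 = 12 + 12 = 24 — same as recorded.
Step 4: r2 = 24 — no discrepancy.
Step 5: r1 = 12 * 24 = 288 — no discrepancy.
Step 6: r3 = 24 - 288 = -264 — matches.
Step 7: r3 = -(-264) = 264 — exactly as logged.
Step 8: r2 = 264 — verified.
Step 9: r1 = 288 - 264 = 24 — exactly as logged.
Step 10: r2 = 264 + 24 = 288 — matches.
Step 11: r3 = 264 - 288 = -24 — checks out.
Step 12: r3 = -24 - 288 = -312 — matches.
Step 13: r3 = -3 — matches.
Step 14: r2 = 288 + -3 = 285 — checks out.
Step 15: r1 = 24 - -3 = 27 — verified.
All steps check out; nothing to correct.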